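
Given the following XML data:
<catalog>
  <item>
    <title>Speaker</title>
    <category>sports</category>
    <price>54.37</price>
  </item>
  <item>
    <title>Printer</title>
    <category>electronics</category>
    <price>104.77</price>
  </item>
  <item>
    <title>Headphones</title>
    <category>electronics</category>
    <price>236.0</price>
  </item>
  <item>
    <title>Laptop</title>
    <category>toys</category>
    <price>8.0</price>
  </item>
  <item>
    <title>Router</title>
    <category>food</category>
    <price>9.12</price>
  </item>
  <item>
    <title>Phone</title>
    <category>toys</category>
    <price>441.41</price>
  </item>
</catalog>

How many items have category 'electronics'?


Scanning <item> elements for <category>electronics</category>:
  Item 2: Printer -> MATCH
  Item 3: Headphones -> MATCH
Count: 2

ANSWER: 2


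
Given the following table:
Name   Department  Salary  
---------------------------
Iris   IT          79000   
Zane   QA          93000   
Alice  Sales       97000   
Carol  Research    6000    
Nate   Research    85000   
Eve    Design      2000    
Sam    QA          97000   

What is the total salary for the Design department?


Design department members:
  Eve: 2000
Total = 2000 = 2000

ANSWER: 2000


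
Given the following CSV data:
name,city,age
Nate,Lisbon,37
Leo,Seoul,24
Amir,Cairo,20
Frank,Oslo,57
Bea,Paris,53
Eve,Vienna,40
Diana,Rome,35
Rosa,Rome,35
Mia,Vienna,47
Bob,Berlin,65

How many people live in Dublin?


Scanning city column for 'Dublin':
Total matches: 0

ANSWER: 0


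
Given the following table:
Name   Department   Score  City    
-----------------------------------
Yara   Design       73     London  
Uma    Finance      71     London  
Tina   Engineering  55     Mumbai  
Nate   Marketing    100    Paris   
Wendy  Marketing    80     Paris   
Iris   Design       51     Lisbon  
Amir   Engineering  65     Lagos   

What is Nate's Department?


Row 4: Nate
Department = Marketing

ANSWER: Marketing


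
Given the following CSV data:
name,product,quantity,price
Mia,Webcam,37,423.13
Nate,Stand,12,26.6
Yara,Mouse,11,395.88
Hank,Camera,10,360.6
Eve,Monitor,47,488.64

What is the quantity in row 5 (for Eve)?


Row 5: Eve
Column 'quantity' = 47

ANSWER: 47


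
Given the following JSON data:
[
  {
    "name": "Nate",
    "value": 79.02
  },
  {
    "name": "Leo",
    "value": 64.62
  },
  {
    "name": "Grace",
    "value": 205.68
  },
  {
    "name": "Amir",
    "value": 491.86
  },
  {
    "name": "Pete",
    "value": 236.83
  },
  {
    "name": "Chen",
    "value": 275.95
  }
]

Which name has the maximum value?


Comparing values:
  Nate: 79.02
  Leo: 64.62
  Grace: 205.68
  Amir: 491.86
  Pete: 236.83
  Chen: 275.95
Maximum: Amir (491.86)

ANSWER: Amir


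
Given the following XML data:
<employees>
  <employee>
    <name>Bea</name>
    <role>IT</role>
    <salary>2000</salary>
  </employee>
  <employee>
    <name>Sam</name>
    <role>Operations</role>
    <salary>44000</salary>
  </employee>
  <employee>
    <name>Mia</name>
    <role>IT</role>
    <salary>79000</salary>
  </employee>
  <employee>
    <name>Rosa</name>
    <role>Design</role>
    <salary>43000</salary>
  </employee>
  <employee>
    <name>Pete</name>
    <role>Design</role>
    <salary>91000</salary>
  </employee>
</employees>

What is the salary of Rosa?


Searching for <employee> with <name>Rosa</name>
Found at position 4
<salary>43000</salary>

ANSWER: 43000


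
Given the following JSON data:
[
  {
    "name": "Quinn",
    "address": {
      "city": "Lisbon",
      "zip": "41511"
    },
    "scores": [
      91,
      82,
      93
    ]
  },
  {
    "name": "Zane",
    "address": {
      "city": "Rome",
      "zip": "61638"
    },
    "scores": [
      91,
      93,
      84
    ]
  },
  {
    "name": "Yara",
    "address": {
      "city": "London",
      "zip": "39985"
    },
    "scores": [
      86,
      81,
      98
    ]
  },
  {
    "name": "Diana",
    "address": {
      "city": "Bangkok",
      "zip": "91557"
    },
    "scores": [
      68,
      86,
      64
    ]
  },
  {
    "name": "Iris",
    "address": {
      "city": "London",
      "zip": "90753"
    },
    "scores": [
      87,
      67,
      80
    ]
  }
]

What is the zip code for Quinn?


Path: records[0].address.zip
Value: 41511

ANSWER: 41511


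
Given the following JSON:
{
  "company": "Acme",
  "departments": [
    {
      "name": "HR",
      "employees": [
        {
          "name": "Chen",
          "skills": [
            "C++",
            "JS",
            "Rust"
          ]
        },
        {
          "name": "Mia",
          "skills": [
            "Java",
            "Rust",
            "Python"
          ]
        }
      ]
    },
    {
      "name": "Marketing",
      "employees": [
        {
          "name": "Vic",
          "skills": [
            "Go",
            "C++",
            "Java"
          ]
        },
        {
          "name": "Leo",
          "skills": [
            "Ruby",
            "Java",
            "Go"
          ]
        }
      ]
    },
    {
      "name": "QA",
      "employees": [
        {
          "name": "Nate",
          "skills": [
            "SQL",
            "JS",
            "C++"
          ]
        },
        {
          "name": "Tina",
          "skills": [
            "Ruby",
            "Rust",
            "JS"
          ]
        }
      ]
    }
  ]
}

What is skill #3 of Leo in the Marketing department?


Path: departments[1].employees[1].skills[2]
Value: Go

ANSWER: Go


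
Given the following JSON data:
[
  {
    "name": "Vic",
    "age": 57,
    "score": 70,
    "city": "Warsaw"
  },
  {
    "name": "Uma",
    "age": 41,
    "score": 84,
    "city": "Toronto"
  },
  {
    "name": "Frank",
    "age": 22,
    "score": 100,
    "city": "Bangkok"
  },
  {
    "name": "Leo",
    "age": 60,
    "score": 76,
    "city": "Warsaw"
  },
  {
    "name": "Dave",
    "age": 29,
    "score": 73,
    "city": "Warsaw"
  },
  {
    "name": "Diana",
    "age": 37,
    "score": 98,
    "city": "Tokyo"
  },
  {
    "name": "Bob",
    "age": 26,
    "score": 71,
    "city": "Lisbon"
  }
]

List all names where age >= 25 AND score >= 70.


Checking both conditions:
  Vic (age=57, score=70) -> YES
  Uma (age=41, score=84) -> YES
  Frank (age=22, score=100) -> no
  Leo (age=60, score=76) -> YES
  Dave (age=29, score=73) -> YES
  Diana (age=37, score=98) -> YES
  Bob (age=26, score=71) -> YES


ANSWER: Vic, Uma, Leo, Dave, Diana, Bob


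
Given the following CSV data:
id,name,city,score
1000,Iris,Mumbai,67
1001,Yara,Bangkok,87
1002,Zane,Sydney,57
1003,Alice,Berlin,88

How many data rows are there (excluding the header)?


Counting rows (excluding header):
Header: id,name,city,score
Data rows: 4

ANSWER: 4


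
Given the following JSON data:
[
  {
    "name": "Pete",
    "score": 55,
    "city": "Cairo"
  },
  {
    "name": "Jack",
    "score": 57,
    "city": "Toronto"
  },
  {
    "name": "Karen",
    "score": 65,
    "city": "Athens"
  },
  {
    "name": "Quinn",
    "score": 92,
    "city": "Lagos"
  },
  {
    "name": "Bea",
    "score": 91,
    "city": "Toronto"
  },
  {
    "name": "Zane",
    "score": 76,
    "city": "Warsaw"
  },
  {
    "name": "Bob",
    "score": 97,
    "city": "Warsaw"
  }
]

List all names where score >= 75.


Filtering records where score >= 75:
  Pete (score=55) -> no
  Jack (score=57) -> no
  Karen (score=65) -> no
  Quinn (score=92) -> YES
  Bea (score=91) -> YES
  Zane (score=76) -> YES
  Bob (score=97) -> YES


ANSWER: Quinn, Bea, Zane, Bob


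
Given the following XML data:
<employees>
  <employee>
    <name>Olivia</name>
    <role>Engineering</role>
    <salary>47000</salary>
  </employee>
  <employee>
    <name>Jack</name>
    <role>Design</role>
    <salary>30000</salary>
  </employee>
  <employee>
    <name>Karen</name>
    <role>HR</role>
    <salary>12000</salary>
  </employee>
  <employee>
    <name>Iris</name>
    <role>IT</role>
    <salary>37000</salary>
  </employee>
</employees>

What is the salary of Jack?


Searching for <employee> with <name>Jack</name>
Found at position 2
<salary>30000</salary>

ANSWER: 30000


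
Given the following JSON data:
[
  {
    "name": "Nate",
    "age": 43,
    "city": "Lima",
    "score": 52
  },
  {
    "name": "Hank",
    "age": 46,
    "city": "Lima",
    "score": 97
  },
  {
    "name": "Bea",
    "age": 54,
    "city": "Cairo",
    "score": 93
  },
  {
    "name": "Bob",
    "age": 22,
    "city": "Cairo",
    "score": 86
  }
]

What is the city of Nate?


Looking up record where name = Nate
Record index: 0
Field 'city' = Lima

ANSWER: Lima


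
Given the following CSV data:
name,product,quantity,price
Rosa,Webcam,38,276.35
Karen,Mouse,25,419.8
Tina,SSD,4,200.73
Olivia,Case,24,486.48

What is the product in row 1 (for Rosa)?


Row 1: Rosa
Column 'product' = Webcam

ANSWER: Webcam


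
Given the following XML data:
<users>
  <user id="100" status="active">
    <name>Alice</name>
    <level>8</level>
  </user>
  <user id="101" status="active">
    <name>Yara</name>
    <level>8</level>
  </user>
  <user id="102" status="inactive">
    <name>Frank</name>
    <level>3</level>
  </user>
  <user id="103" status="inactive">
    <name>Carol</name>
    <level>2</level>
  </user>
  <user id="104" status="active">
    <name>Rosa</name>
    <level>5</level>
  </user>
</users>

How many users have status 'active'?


Counting users with status='active':
  Alice (id=100) -> MATCH
  Yara (id=101) -> MATCH
  Rosa (id=104) -> MATCH
Count: 3

ANSWER: 3


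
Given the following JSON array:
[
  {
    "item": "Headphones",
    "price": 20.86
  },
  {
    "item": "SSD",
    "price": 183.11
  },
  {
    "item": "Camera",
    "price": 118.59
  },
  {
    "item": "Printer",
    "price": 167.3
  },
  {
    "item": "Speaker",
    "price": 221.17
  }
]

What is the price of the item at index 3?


Array index 3 -> Printer
price = 167.3

ANSWER: 167.3


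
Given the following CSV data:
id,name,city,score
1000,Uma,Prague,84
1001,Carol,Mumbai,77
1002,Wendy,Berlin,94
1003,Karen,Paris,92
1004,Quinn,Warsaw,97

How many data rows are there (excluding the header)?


Counting rows (excluding header):
Header: id,name,city,score
Data rows: 5

ANSWER: 5


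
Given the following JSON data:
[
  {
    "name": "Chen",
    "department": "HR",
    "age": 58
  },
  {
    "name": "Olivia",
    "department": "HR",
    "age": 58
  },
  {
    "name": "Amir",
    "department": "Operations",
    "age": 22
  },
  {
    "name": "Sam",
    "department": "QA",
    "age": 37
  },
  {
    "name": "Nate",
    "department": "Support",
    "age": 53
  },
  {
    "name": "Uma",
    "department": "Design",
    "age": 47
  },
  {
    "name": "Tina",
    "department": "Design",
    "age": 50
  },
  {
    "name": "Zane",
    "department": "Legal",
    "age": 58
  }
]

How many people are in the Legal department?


Scanning records for department = Legal
  Record 7: Zane
Count: 1

ANSWER: 1


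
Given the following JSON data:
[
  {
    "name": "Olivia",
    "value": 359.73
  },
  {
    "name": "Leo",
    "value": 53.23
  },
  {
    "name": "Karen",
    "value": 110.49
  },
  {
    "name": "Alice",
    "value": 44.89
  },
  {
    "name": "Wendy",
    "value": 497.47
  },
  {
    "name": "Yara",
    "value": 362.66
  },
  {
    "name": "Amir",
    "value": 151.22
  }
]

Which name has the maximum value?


Comparing values:
  Olivia: 359.73
  Leo: 53.23
  Karen: 110.49
  Alice: 44.89
  Wendy: 497.47
  Yara: 362.66
  Amir: 151.22
Maximum: Wendy (497.47)

ANSWER: Wendy


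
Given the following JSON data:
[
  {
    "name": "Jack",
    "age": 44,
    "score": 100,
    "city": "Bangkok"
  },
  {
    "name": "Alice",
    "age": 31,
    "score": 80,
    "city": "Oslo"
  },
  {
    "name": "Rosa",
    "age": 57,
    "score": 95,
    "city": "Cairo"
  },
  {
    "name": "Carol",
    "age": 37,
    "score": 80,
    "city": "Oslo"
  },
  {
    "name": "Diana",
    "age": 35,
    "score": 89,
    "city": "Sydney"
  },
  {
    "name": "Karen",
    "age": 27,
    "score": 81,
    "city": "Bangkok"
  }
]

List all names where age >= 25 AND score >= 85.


Checking both conditions:
  Jack (age=44, score=100) -> YES
  Alice (age=31, score=80) -> no
  Rosa (age=57, score=95) -> YES
  Carol (age=37, score=80) -> no
  Diana (age=35, score=89) -> YES
  Karen (age=27, score=81) -> no


ANSWER: Jack, Rosa, Diana


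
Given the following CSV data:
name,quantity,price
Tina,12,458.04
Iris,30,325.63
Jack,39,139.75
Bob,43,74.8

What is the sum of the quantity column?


Values in 'quantity' column:
  Row 1: 12
  Row 2: 30
  Row 3: 39
  Row 4: 43
Sum = 12 + 30 + 39 + 43 = 124

ANSWER: 124


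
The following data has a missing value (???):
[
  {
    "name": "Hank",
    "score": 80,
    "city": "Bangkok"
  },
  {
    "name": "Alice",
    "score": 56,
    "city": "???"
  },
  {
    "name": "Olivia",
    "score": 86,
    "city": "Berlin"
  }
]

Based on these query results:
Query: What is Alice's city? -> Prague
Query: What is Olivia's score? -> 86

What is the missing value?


The missing value is Alice's city
From query: Alice's city = Prague

ANSWER: Prague


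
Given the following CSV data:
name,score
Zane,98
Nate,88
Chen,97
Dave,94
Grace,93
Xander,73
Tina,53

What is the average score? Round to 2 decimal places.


Scores: 98, 88, 97, 94, 93, 73, 53
Sum = 596
Count = 7
Average = 596 / 7 = 85.14

ANSWER: 85.14


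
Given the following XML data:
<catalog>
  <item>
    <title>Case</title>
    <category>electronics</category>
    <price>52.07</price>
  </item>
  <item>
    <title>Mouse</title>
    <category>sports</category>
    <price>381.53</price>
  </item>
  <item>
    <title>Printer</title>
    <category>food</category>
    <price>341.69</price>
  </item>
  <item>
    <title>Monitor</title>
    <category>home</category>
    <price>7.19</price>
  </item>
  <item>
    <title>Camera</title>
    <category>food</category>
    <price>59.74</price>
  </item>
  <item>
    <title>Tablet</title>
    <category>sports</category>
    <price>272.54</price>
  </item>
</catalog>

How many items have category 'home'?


Scanning <item> elements for <category>home</category>:
  Item 4: Monitor -> MATCH
Count: 1

ANSWER: 1


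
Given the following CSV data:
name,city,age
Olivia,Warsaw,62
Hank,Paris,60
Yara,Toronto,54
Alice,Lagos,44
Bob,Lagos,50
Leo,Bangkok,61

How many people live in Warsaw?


Scanning city column for 'Warsaw':
  Row 1: Olivia -> MATCH
Total matches: 1

ANSWER: 1


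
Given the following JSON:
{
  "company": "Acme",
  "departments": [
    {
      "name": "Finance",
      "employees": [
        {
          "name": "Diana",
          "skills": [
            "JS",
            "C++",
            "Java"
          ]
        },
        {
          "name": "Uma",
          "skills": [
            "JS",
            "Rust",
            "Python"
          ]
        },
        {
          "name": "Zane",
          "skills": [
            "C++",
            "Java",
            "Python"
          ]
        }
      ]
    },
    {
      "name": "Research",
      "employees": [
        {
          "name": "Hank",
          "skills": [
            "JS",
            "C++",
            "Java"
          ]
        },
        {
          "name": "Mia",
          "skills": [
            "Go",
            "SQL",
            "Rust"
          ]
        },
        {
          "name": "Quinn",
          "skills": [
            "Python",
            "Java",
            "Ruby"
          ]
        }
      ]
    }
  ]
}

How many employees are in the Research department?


Path: departments[1].employees
Count: 3

ANSWER: 3


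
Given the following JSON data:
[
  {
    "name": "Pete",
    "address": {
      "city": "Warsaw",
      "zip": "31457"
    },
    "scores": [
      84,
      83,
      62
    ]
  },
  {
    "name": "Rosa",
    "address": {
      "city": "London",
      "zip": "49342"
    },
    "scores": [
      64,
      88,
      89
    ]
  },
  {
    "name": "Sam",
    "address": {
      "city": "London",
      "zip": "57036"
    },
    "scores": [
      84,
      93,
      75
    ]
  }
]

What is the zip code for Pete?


Path: records[0].address.zip
Value: 31457

ANSWER: 31457


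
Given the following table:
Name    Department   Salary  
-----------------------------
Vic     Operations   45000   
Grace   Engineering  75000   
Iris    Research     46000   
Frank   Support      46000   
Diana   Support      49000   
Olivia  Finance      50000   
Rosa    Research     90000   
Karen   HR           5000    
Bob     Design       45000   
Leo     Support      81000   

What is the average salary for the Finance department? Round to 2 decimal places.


Finance department members:
  Olivia: 50000
Sum = 50000
Count = 1
Average = 50000 / 1 = 50000.00

ANSWER: 50000.00


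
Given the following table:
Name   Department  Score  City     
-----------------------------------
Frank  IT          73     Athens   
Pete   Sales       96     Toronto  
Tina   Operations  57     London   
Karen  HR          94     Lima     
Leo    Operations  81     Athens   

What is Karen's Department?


Row 4: Karen
Department = HR

ANSWER: HR


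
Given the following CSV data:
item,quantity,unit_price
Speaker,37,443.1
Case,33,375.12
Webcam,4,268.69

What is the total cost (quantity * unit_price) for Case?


Row: Case
quantity = 33
unit_price = 375.12
total = 33 * 375.12 = 12378.96

ANSWER: 12378.96


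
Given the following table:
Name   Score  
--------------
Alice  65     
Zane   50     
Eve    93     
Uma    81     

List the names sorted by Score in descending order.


Sorting by Score (descending):
  Eve: 93
  Uma: 81
  Alice: 65
  Zane: 50


ANSWER: Eve, Uma, Alice, Zane


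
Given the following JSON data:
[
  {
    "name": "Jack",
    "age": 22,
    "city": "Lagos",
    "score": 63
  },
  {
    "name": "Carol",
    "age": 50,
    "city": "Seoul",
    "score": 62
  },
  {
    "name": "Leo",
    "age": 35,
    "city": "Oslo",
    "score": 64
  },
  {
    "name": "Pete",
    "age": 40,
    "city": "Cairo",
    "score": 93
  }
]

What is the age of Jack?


Looking up record where name = Jack
Record index: 0
Field 'age' = 22

ANSWER: 22


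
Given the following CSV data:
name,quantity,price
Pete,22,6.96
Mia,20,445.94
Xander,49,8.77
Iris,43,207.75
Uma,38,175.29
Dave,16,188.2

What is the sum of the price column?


Values in 'price' column:
  Row 1: 6.96
  Row 2: 445.94
  Row 3: 8.77
  Row 4: 207.75
  Row 5: 175.29
  Row 6: 188.2
Sum = 6.96 + 445.94 + 8.77 + 207.75 + 175.29 + 188.2 = 1032.91

ANSWER: 1032.91


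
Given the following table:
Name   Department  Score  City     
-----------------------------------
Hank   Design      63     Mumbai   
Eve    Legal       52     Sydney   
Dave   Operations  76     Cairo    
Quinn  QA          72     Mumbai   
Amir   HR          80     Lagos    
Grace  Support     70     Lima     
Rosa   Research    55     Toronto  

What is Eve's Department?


Row 2: Eve
Department = Legal

ANSWER: Legal


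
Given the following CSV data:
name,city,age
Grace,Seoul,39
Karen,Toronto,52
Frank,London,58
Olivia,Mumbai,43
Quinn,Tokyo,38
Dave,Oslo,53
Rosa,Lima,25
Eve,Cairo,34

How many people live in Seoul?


Scanning city column for 'Seoul':
  Row 1: Grace -> MATCH
Total matches: 1

ANSWER: 1


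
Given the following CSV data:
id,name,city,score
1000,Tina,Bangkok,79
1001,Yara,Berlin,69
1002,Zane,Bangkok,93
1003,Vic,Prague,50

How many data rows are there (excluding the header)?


Counting rows (excluding header):
Header: id,name,city,score
Data rows: 4

ANSWER: 4


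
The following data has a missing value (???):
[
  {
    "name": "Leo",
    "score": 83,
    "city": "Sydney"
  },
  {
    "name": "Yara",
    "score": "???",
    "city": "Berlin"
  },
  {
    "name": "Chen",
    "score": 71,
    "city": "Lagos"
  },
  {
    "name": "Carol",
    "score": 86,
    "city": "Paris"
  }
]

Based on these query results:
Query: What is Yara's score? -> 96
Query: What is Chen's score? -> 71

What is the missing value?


The missing value is Yara's score
From query: Yara's score = 96

ANSWER: 96


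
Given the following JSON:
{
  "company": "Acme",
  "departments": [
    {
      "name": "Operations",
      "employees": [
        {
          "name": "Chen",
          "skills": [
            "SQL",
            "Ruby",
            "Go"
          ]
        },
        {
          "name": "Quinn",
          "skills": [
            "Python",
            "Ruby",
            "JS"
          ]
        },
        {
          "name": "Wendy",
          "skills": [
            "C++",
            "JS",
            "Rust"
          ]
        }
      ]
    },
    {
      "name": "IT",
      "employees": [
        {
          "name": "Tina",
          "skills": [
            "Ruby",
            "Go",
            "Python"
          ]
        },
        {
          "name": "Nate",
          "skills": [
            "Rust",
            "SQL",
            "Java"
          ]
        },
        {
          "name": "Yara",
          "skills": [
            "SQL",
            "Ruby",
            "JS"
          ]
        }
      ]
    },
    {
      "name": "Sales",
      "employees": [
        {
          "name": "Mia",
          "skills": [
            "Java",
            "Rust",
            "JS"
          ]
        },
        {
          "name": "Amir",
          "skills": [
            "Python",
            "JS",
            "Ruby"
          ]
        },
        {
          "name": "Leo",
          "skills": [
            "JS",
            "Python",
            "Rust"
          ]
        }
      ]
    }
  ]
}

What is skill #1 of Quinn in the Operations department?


Path: departments[0].employees[1].skills[0]
Value: Python

ANSWER: Python


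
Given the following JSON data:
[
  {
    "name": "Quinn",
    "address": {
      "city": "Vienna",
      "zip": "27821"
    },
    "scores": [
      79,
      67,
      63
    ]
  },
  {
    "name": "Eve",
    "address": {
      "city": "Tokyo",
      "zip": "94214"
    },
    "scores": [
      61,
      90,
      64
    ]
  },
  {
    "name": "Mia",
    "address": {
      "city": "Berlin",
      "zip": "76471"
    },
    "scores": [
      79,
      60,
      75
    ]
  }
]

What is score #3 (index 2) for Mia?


Path: records[2].scores[2]
Value: 75

ANSWER: 75


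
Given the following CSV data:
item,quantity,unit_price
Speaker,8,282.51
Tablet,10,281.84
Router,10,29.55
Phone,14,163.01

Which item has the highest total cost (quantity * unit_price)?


Computing row totals:
  Speaker: 2260.08
  Tablet: 2818.4
  Router: 295.5
  Phone: 2282.14
Maximum: Tablet (2818.4)

ANSWER: Tablet


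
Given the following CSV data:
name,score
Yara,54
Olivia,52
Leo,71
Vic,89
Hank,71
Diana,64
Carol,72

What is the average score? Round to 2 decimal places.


Scores: 54, 52, 71, 89, 71, 64, 72
Sum = 473
Count = 7
Average = 473 / 7 = 67.57

ANSWER: 67.57


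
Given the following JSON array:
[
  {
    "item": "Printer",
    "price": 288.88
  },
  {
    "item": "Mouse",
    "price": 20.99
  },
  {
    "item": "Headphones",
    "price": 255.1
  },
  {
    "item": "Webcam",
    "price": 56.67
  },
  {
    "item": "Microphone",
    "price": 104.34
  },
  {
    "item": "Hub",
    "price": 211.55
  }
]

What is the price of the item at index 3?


Array index 3 -> Webcam
price = 56.67

ANSWER: 56.67


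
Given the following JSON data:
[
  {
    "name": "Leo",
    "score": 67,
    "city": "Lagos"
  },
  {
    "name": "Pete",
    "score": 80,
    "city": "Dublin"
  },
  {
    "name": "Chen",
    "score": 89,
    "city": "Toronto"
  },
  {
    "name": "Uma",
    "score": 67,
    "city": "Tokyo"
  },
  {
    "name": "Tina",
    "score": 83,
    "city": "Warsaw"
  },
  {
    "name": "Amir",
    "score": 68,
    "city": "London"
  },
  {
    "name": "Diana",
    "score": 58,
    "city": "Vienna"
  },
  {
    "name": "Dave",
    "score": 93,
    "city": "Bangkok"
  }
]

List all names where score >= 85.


Filtering records where score >= 85:
  Leo (score=67) -> no
  Pete (score=80) -> no
  Chen (score=89) -> YES
  Uma (score=67) -> no
  Tina (score=83) -> no
  Amir (score=68) -> no
  Diana (score=58) -> no
  Dave (score=93) -> YES


ANSWER: Chen, Dave


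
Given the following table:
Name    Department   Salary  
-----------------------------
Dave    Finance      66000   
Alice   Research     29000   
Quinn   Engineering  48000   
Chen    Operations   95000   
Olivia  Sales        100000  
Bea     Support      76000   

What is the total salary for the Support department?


Support department members:
  Bea: 76000
Total = 76000 = 76000

ANSWER: 76000


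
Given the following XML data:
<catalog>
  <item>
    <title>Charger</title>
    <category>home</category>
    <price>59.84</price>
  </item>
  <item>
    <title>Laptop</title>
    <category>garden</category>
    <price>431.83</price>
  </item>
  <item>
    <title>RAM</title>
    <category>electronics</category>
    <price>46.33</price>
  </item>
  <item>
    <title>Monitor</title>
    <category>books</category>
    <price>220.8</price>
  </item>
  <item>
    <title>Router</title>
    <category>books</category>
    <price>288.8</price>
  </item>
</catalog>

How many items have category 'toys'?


Scanning <item> elements for <category>toys</category>:
Count: 0

ANSWER: 0


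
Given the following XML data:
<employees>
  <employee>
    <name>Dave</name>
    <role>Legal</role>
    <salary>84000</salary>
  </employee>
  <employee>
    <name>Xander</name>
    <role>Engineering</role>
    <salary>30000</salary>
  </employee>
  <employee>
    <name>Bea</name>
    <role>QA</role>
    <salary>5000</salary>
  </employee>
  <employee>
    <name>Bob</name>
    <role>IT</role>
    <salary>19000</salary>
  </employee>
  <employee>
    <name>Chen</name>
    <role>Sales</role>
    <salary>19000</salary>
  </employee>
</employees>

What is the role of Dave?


Searching for <employee> with <name>Dave</name>
Found at position 1
<role>Legal</role>

ANSWER: Legal


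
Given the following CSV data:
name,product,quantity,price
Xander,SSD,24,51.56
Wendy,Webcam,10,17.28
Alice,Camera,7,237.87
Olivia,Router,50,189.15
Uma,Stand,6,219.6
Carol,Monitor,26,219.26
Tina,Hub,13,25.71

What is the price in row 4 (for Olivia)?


Row 4: Olivia
Column 'price' = 189.15

ANSWER: 189.15


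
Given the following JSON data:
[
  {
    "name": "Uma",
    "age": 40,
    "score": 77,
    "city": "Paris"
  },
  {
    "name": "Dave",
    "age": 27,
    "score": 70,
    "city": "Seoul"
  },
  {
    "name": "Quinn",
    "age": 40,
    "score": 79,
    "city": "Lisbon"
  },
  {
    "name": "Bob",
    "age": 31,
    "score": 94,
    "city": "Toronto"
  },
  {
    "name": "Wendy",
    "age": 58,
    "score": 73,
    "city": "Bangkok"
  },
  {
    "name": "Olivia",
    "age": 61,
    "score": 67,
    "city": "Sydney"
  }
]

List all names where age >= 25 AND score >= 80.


Checking both conditions:
  Uma (age=40, score=77) -> no
  Dave (age=27, score=70) -> no
  Quinn (age=40, score=79) -> no
  Bob (age=31, score=94) -> YES
  Wendy (age=58, score=73) -> no
  Olivia (age=61, score=67) -> no


ANSWER: Bob


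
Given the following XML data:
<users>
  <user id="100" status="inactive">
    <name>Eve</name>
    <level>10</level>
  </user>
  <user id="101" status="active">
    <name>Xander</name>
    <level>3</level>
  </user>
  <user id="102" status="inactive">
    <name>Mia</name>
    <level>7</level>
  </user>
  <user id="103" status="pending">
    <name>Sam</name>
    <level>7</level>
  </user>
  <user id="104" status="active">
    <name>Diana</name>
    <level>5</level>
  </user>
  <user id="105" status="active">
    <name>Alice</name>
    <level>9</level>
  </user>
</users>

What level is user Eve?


Finding user: Eve
<level>10</level>

ANSWER: 10


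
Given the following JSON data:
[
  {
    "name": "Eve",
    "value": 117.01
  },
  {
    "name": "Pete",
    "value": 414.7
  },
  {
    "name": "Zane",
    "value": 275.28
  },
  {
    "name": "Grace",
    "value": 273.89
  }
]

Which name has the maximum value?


Comparing values:
  Eve: 117.01
  Pete: 414.7
  Zane: 275.28
  Grace: 273.89
Maximum: Pete (414.7)

ANSWER: Pete


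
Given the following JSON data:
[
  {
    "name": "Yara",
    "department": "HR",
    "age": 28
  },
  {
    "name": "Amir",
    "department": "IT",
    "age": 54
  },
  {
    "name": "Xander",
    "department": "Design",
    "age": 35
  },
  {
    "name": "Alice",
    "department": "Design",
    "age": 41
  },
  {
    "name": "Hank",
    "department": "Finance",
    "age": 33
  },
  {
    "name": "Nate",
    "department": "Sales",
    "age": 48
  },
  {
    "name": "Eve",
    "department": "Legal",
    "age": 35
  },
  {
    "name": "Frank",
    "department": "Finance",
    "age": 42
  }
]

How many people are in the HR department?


Scanning records for department = HR
  Record 0: Yara
Count: 1

ANSWER: 1


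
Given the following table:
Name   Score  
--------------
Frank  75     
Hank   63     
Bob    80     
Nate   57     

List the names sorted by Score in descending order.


Sorting by Score (descending):
  Bob: 80
  Frank: 75
  Hank: 63
  Nate: 57


ANSWER: Bob, Frank, Hank, Nate


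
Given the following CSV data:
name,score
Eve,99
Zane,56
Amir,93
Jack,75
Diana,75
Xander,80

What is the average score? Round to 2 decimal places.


Scores: 99, 56, 93, 75, 75, 80
Sum = 478
Count = 6
Average = 478 / 6 = 79.67

ANSWER: 79.67


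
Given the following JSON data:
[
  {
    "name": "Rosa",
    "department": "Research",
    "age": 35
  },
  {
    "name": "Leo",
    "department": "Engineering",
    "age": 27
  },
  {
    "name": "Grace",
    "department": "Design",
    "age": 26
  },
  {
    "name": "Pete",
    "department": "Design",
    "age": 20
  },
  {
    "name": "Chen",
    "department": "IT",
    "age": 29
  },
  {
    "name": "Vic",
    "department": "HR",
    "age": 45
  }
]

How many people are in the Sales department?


Scanning records for department = Sales
  No matches found
Count: 0

ANSWER: 0


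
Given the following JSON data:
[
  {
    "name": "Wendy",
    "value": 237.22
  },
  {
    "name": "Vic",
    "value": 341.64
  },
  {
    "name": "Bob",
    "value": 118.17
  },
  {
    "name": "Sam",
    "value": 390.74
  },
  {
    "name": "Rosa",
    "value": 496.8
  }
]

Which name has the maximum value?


Comparing values:
  Wendy: 237.22
  Vic: 341.64
  Bob: 118.17
  Sam: 390.74
  Rosa: 496.8
Maximum: Rosa (496.8)

ANSWER: Rosa


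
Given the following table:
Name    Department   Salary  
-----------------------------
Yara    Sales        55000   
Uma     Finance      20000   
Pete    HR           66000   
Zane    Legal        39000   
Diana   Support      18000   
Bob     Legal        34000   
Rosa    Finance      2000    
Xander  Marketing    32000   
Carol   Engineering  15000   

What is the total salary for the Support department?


Support department members:
  Diana: 18000
Total = 18000 = 18000

ANSWER: 18000


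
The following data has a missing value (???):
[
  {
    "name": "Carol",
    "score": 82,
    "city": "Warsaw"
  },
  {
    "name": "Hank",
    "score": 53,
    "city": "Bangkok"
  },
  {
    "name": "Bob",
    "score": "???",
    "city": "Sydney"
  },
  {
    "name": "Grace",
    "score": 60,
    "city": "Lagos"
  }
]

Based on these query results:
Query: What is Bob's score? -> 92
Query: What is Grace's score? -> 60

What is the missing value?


The missing value is Bob's score
From query: Bob's score = 92

ANSWER: 92


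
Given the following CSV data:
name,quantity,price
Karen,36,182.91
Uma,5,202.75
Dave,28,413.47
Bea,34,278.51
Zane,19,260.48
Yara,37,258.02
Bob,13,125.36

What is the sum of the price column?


Values in 'price' column:
  Row 1: 182.91
  Row 2: 202.75
  Row 3: 413.47
  Row 4: 278.51
  Row 5: 260.48
  Row 6: 258.02
  Row 7: 125.36
Sum = 182.91 + 202.75 + 413.47 + 278.51 + 260.48 + 258.02 + 125.36 = 1721.5

ANSWER: 1721.5


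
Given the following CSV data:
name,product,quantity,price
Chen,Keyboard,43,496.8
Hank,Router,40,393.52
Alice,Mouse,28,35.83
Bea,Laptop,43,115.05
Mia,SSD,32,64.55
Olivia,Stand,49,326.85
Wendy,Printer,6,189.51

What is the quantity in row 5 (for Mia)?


Row 5: Mia
Column 'quantity' = 32

ANSWER: 32


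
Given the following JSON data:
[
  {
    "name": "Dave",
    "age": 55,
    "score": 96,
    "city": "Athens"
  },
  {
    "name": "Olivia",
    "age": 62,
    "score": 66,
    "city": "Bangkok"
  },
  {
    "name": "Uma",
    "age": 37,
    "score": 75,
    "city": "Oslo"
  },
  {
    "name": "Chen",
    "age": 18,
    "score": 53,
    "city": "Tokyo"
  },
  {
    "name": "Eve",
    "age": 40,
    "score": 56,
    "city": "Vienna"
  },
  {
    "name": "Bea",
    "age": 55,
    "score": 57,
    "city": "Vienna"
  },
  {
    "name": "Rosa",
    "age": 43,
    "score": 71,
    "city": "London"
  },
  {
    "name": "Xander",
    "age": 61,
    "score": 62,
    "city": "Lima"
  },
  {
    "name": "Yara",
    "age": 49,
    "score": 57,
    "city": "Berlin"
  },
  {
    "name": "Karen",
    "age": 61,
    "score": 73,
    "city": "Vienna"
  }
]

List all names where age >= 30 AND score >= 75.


Checking both conditions:
  Dave (age=55, score=96) -> YES
  Olivia (age=62, score=66) -> no
  Uma (age=37, score=75) -> YES
  Chen (age=18, score=53) -> no
  Eve (age=40, score=56) -> no
  Bea (age=55, score=57) -> no
  Rosa (age=43, score=71) -> no
  Xander (age=61, score=62) -> no
  Yara (age=49, score=57) -> no
  Karen (age=61, score=73) -> no


ANSWER: Dave, Uma


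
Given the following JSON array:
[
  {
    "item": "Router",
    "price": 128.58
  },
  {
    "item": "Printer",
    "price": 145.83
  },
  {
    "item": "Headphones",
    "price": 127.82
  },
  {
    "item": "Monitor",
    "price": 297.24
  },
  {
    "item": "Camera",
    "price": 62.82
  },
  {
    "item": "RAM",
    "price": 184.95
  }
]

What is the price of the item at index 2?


Array index 2 -> Headphones
price = 127.82

ANSWER: 127.82


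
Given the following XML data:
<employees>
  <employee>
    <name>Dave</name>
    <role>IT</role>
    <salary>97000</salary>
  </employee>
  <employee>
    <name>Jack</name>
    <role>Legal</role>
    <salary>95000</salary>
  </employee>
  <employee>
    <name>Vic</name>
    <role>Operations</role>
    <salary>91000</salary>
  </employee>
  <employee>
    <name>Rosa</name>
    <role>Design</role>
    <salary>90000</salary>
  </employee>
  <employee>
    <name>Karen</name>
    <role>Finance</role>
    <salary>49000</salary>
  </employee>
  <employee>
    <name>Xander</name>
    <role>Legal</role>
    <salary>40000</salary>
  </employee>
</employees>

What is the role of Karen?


Searching for <employee> with <name>Karen</name>
Found at position 5
<role>Finance</role>

ANSWER: Finance


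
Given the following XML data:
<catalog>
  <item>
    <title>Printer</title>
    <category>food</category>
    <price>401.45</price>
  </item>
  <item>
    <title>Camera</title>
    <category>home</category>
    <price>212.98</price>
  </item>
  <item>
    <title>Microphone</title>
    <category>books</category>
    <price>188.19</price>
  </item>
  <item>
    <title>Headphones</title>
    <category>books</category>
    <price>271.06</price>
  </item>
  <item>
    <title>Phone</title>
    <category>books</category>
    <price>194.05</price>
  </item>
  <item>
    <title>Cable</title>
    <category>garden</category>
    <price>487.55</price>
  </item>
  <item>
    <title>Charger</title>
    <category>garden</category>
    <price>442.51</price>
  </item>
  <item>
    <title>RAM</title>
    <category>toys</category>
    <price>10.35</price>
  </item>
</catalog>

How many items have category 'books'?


Scanning <item> elements for <category>books</category>:
  Item 3: Microphone -> MATCH
  Item 4: Headphones -> MATCH
  Item 5: Phone -> MATCH
Count: 3

ANSWER: 3


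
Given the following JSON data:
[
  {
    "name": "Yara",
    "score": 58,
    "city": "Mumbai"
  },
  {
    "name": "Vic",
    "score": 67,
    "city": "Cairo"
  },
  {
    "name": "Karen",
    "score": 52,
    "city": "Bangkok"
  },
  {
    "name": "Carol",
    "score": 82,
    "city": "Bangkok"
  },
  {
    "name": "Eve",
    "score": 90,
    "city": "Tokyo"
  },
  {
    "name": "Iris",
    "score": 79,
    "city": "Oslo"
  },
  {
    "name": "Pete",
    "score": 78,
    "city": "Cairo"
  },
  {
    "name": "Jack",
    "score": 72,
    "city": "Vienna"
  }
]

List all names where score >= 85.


Filtering records where score >= 85:
  Yara (score=58) -> no
  Vic (score=67) -> no
  Karen (score=52) -> no
  Carol (score=82) -> no
  Eve (score=90) -> YES
  Iris (score=79) -> no
  Pete (score=78) -> no
  Jack (score=72) -> no


ANSWER: Eve


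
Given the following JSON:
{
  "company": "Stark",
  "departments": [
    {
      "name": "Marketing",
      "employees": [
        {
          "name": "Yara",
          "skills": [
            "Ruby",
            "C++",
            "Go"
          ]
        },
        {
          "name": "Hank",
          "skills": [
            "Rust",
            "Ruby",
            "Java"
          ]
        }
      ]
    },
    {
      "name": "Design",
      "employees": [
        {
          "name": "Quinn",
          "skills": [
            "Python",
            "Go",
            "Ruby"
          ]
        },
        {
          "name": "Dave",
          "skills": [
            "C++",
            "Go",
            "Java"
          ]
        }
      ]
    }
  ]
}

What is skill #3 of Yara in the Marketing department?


Path: departments[0].employees[0].skills[2]
Value: Go

ANSWER: Go


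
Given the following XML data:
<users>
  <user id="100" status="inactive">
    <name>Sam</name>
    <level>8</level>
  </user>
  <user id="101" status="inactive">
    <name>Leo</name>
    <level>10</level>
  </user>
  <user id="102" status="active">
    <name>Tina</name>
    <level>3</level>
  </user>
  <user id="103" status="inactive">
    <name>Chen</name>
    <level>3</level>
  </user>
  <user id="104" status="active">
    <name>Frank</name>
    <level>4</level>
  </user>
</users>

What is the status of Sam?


Finding user with name = Sam
user id="100" status="inactive"

ANSWER: inactive


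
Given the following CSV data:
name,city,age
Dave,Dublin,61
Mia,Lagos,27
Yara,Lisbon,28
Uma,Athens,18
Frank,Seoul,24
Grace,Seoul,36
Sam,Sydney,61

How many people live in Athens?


Scanning city column for 'Athens':
  Row 4: Uma -> MATCH
Total matches: 1

ANSWER: 1


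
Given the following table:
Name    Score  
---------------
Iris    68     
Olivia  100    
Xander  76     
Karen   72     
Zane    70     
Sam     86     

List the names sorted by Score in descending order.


Sorting by Score (descending):
  Olivia: 100
  Sam: 86
  Xander: 76
  Karen: 72
  Zane: 70
  Iris: 68


ANSWER: Olivia, Sam, Xander, Karen, Zane, Iris


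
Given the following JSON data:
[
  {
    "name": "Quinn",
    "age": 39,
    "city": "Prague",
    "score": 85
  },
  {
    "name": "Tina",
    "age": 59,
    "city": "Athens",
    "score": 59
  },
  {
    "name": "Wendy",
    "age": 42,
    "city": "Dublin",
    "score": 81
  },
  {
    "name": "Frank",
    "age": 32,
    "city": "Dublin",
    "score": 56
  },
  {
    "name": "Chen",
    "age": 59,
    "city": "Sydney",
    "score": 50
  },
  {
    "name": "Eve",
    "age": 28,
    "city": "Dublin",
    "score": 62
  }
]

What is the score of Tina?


Looking up record where name = Tina
Record index: 1
Field 'score' = 59

ANSWER: 59


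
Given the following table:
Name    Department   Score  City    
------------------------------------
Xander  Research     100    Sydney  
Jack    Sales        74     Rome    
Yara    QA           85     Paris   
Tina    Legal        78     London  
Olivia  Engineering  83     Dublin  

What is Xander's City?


Row 1: Xander
City = Sydney

ANSWER: Sydney


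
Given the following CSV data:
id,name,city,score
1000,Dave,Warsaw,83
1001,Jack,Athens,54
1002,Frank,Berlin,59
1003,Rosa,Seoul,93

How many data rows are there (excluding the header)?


Counting rows (excluding header):
Header: id,name,city,score
Data rows: 4

ANSWER: 4
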